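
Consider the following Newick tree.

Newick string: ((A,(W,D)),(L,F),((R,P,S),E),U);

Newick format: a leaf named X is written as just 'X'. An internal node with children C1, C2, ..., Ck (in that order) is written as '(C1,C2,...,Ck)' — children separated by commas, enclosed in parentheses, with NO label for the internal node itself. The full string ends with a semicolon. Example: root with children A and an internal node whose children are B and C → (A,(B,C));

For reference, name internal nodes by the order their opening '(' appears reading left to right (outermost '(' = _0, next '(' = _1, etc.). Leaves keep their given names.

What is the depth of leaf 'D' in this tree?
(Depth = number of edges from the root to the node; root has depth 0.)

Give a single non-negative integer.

Newick: ((A,(W,D)),(L,F),((R,P,S),E),U);
Naming internals by '(' encounter order: outermost '(' = _0, next = _1, ...
Query node: D
Path from root: _0 -> _1 -> _2 -> D
Depth of D: 3 (number of edges from root)

Answer: 3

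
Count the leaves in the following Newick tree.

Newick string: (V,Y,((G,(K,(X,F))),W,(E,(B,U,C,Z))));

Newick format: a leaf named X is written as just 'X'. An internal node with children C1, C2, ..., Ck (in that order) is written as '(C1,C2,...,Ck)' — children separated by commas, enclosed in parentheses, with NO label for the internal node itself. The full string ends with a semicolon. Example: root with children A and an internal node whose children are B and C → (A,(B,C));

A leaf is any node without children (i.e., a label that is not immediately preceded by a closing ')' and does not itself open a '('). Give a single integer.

Newick: (V,Y,((G,(K,(X,F))),W,(E,(B,U,C,Z))));
Scan left-to-right; a leaf is any maximal label run not followed by '(':
  pos 1: leaf 'V' → count = 1
  pos 3: leaf 'Y' → count = 2
  pos 7: leaf 'G' → count = 3
  pos 10: leaf 'K' → count = 4
  pos 13: leaf 'X' → count = 5
  pos 15: leaf 'F' → count = 6
  pos 20: leaf 'W' → count = 7
  pos 23: leaf 'E' → count = 8
  pos 26: leaf 'B' → count = 9
  pos 28: leaf 'U' → count = 10
  pos 30: leaf 'C' → count = 11
  pos 32: leaf 'Z' → count = 12
Total leaves: 12

Answer: 12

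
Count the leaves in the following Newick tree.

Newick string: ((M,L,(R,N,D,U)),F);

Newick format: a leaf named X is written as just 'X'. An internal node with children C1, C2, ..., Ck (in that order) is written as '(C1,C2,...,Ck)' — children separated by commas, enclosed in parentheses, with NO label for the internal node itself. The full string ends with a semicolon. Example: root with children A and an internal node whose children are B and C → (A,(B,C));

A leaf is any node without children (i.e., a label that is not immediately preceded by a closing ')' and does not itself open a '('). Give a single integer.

Answer: 7

Derivation:
Newick: ((M,L,(R,N,D,U)),F);
Scan left-to-right; a leaf is any maximal label run not followed by '(':
  pos 2: leaf 'M' → count = 1
  pos 4: leaf 'L' → count = 2
  pos 7: leaf 'R' → count = 3
  pos 9: leaf 'N' → count = 4
  pos 11: leaf 'D' → count = 5
  pos 13: leaf 'U' → count = 6
  pos 17: leaf 'F' → count = 7
Total leaves: 7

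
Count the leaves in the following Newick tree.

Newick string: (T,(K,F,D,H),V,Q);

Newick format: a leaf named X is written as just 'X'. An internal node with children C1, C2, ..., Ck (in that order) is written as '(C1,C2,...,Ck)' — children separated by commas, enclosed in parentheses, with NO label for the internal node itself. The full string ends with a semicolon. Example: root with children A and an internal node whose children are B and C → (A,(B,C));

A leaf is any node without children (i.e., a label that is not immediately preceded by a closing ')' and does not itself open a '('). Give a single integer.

Answer: 7

Derivation:
Newick: (T,(K,F,D,H),V,Q);
Scan left-to-right; a leaf is any maximal label run not followed by '(':
  pos 1: leaf 'T' → count = 1
  pos 4: leaf 'K' → count = 2
  pos 6: leaf 'F' → count = 3
  pos 8: leaf 'D' → count = 4
  pos 10: leaf 'H' → count = 5
  pos 13: leaf 'V' → count = 6
  pos 15: leaf 'Q' → count = 7
Total leaves: 7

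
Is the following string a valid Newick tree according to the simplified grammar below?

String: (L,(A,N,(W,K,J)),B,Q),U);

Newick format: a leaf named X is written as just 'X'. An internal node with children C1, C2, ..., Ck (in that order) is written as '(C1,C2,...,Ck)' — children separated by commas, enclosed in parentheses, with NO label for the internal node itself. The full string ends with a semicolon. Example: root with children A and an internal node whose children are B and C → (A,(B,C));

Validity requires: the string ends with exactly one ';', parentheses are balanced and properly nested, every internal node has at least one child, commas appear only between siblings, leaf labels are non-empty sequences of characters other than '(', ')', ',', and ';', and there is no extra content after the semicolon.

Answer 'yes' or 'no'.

Input: (L,(A,N,(W,K,J)),B,Q),U);
Paren balance: 3 '(' vs 4 ')' MISMATCH
Ends with single ';': True
Full parse: FAILS (extra content after tree at pos 21)
Valid: False

Answer: no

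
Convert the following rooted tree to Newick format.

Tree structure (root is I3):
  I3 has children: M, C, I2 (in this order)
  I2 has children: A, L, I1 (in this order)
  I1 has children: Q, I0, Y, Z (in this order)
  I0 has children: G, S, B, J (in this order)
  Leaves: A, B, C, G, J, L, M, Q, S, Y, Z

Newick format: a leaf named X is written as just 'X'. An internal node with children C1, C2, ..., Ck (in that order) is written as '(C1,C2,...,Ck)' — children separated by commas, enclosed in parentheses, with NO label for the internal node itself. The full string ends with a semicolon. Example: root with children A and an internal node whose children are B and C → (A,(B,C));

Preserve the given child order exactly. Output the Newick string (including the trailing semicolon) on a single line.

Answer: (M,C,(A,L,(Q,(G,S,B,J),Y,Z)));

Derivation:
internal I3 with children ['M', 'C', 'I2']
  leaf 'M' → 'M'
  leaf 'C' → 'C'
  internal I2 with children ['A', 'L', 'I1']
    leaf 'A' → 'A'
    leaf 'L' → 'L'
    internal I1 with children ['Q', 'I0', 'Y', 'Z']
      leaf 'Q' → 'Q'
      internal I0 with children ['G', 'S', 'B', 'J']
        leaf 'G' → 'G'
        leaf 'S' → 'S'
        leaf 'B' → 'B'
        leaf 'J' → 'J'
      → '(G,S,B,J)'
      leaf 'Y' → 'Y'
      leaf 'Z' → 'Z'
    → '(Q,(G,S,B,J),Y,Z)'
  → '(A,L,(Q,(G,S,B,J),Y,Z))'
→ '(M,C,(A,L,(Q,(G,S,B,J),Y,Z)))'
Final: (M,C,(A,L,(Q,(G,S,B,J),Y,Z)));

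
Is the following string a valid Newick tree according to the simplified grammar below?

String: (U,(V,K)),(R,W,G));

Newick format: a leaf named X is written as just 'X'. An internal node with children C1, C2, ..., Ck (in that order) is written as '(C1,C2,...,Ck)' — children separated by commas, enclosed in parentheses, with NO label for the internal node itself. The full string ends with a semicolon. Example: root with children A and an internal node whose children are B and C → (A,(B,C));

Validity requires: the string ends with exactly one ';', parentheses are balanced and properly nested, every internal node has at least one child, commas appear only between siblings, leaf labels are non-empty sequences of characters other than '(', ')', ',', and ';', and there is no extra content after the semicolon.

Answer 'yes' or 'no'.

Answer: no

Derivation:
Input: (U,(V,K)),(R,W,G));
Paren balance: 3 '(' vs 4 ')' MISMATCH
Ends with single ';': True
Full parse: FAILS (extra content after tree at pos 9)
Valid: False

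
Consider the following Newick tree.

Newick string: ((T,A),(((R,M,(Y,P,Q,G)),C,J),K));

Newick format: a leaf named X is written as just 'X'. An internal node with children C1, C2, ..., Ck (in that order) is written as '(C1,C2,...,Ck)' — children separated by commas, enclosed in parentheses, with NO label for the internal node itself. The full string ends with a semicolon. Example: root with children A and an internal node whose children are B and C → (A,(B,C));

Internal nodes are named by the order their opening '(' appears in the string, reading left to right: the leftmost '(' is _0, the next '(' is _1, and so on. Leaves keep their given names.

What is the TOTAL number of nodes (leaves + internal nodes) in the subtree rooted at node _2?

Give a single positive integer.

Newick: ((T,A),(((R,M,(Y,P,Q,G)),C,J),K));
Locate _2: it is the '(' at position 7 (the 3rd '(' reading left to right).
Query: subtree rooted at _2
_2: subtree_size = 1 + 12
  _3: subtree_size = 1 + 10
    _4: subtree_size = 1 + 7
      R: subtree_size = 1 + 0
      M: subtree_size = 1 + 0
      _5: subtree_size = 1 + 4
        Y: subtree_size = 1 + 0
        P: subtree_size = 1 + 0
        Q: subtree_size = 1 + 0
        G: subtree_size = 1 + 0
    C: subtree_size = 1 + 0
    J: subtree_size = 1 + 0
  K: subtree_size = 1 + 0
Total subtree size of _2: 13

Answer: 13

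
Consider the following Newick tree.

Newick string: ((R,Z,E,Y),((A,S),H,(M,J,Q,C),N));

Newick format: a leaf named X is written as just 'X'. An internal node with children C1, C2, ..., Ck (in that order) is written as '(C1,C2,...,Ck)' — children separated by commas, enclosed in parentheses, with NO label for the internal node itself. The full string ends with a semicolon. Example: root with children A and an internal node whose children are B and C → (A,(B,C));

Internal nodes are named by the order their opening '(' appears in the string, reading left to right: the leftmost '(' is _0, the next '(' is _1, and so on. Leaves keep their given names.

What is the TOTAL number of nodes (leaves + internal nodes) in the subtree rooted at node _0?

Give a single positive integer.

Answer: 17

Derivation:
Newick: ((R,Z,E,Y),((A,S),H,(M,J,Q,C),N));
Locate _0: it is the '(' at position 0 (the 1st '(' reading left to right).
Query: subtree rooted at _0
_0: subtree_size = 1 + 16
  _1: subtree_size = 1 + 4
    R: subtree_size = 1 + 0
    Z: subtree_size = 1 + 0
    E: subtree_size = 1 + 0
    Y: subtree_size = 1 + 0
  _2: subtree_size = 1 + 10
    _3: subtree_size = 1 + 2
      A: subtree_size = 1 + 0
      S: subtree_size = 1 + 0
    H: subtree_size = 1 + 0
    _4: subtree_size = 1 + 4
      M: subtree_size = 1 + 0
      J: subtree_size = 1 + 0
      Q: subtree_size = 1 + 0
      C: subtree_size = 1 + 0
    N: subtree_size = 1 + 0
Total subtree size of _0: 17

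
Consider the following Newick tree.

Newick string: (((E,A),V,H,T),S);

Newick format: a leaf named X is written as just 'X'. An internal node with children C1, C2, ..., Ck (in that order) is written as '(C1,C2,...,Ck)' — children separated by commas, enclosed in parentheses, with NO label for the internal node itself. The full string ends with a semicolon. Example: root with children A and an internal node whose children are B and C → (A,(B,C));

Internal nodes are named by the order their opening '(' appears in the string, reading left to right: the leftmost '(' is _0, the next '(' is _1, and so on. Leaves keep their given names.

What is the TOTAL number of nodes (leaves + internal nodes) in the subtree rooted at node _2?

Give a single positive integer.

Newick: (((E,A),V,H,T),S);
Locate _2: it is the '(' at position 2 (the 3rd '(' reading left to right).
Query: subtree rooted at _2
_2: subtree_size = 1 + 2
  E: subtree_size = 1 + 0
  A: subtree_size = 1 + 0
Total subtree size of _2: 3

Answer: 3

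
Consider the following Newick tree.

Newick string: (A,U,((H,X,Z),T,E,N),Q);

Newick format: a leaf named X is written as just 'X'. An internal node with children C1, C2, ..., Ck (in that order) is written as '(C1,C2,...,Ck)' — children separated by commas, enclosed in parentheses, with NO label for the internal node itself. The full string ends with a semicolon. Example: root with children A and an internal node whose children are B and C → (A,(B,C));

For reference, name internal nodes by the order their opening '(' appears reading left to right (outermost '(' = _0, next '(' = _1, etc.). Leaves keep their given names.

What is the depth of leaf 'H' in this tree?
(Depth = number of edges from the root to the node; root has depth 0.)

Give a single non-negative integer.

Answer: 3

Derivation:
Newick: (A,U,((H,X,Z),T,E,N),Q);
Naming internals by '(' encounter order: outermost '(' = _0, next = _1, ...
Query node: H
Path from root: _0 -> _1 -> _2 -> H
Depth of H: 3 (number of edges from root)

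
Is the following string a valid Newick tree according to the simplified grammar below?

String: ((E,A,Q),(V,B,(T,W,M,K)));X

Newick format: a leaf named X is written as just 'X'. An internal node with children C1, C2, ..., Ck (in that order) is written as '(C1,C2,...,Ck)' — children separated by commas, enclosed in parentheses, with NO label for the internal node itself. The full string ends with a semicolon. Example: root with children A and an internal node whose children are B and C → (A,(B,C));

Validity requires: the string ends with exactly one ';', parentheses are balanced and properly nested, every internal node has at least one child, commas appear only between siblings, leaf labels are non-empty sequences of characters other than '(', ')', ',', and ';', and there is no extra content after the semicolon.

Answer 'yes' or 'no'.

Input: ((E,A,Q),(V,B,(T,W,M,K)));X
Paren balance: 4 '(' vs 4 ')' OK
Ends with single ';': False
Full parse: FAILS (must end with ;)
Valid: False

Answer: no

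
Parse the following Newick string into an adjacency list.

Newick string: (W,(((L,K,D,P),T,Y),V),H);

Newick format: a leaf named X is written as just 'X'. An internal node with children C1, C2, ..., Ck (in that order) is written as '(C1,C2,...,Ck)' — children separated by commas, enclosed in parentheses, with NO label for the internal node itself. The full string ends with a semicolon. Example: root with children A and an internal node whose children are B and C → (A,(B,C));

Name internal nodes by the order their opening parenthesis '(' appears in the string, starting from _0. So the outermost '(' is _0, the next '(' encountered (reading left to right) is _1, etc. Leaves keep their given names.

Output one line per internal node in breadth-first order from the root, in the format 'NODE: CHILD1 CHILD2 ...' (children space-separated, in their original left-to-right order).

Answer: _0: W _1 H
_1: _2 V
_2: _3 T Y
_3: L K D P

Derivation:
Input: (W,(((L,K,D,P),T,Y),V),H);
Scanning left-to-right, naming '(' by encounter order:
  pos 0: '(' -> open internal node _0 (depth 1)
  pos 3: '(' -> open internal node _1 (depth 2)
  pos 4: '(' -> open internal node _2 (depth 3)
  pos 5: '(' -> open internal node _3 (depth 4)
  pos 13: ')' -> close internal node _3 (now at depth 3)
  pos 18: ')' -> close internal node _2 (now at depth 2)
  pos 21: ')' -> close internal node _1 (now at depth 1)
  pos 24: ')' -> close internal node _0 (now at depth 0)
Total internal nodes: 4
BFS adjacency from root:
  _0: W _1 H
  _1: _2 V
  _2: _3 T Y
  _3: L K D P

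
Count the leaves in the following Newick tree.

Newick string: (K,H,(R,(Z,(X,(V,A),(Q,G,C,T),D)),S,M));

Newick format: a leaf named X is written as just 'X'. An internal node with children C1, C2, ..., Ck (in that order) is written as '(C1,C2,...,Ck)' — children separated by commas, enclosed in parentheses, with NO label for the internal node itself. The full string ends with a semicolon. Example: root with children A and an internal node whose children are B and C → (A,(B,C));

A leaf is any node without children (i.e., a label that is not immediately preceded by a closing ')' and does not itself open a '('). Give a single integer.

Answer: 14

Derivation:
Newick: (K,H,(R,(Z,(X,(V,A),(Q,G,C,T),D)),S,M));
Scan left-to-right; a leaf is any maximal label run not followed by '(':
  pos 1: leaf 'K' → count = 1
  pos 3: leaf 'H' → count = 2
  pos 6: leaf 'R' → count = 3
  pos 9: leaf 'Z' → count = 4
  pos 12: leaf 'X' → count = 5
  pos 15: leaf 'V' → count = 6
  pos 17: leaf 'A' → count = 7
  pos 21: leaf 'Q' → count = 8
  pos 23: leaf 'G' → count = 9
  pos 25: leaf 'C' → count = 10
  pos 27: leaf 'T' → count = 11
  pos 30: leaf 'D' → count = 12
  pos 34: leaf 'S' → count = 13
  pos 36: leaf 'M' → count = 14
Total leaves: 14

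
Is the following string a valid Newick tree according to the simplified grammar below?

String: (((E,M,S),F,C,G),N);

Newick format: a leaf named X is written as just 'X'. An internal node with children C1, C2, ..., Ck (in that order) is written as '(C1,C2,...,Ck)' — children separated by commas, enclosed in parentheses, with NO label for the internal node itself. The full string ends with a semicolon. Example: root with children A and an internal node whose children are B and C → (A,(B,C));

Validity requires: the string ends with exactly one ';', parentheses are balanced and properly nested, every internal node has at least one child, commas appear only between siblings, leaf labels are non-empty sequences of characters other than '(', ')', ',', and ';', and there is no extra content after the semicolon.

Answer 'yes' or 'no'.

Answer: yes

Derivation:
Input: (((E,M,S),F,C,G),N);
Paren balance: 3 '(' vs 3 ')' OK
Ends with single ';': True
Full parse: OK
Valid: True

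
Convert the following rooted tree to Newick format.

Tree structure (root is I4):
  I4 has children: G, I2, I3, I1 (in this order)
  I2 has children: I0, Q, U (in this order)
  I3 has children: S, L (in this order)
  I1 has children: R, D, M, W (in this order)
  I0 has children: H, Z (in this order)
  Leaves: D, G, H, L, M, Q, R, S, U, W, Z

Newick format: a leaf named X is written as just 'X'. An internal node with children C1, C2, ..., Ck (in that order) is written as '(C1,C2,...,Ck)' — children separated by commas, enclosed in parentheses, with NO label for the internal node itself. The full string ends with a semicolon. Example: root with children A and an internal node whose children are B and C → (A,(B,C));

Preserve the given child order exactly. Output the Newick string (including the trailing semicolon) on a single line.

Answer: (G,((H,Z),Q,U),(S,L),(R,D,M,W));

Derivation:
internal I4 with children ['G', 'I2', 'I3', 'I1']
  leaf 'G' → 'G'
  internal I2 with children ['I0', 'Q', 'U']
    internal I0 with children ['H', 'Z']
      leaf 'H' → 'H'
      leaf 'Z' → 'Z'
    → '(H,Z)'
    leaf 'Q' → 'Q'
    leaf 'U' → 'U'
  → '((H,Z),Q,U)'
  internal I3 with children ['S', 'L']
    leaf 'S' → 'S'
    leaf 'L' → 'L'
  → '(S,L)'
  internal I1 with children ['R', 'D', 'M', 'W']
    leaf 'R' → 'R'
    leaf 'D' → 'D'
    leaf 'M' → 'M'
    leaf 'W' → 'W'
  → '(R,D,M,W)'
→ '(G,((H,Z),Q,U),(S,L),(R,D,M,W))'
Final: (G,((H,Z),Q,U),(S,L),(R,D,M,W));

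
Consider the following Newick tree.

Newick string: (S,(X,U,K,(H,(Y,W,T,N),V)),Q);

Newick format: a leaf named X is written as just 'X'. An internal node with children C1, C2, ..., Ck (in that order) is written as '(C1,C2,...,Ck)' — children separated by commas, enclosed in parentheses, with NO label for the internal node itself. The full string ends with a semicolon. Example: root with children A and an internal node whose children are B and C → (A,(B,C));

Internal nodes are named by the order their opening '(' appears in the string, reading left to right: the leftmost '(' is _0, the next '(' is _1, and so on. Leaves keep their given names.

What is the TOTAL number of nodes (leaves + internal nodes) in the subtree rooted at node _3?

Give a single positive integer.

Answer: 5

Derivation:
Newick: (S,(X,U,K,(H,(Y,W,T,N),V)),Q);
Locate _3: it is the '(' at position 13 (the 4th '(' reading left to right).
Query: subtree rooted at _3
_3: subtree_size = 1 + 4
  Y: subtree_size = 1 + 0
  W: subtree_size = 1 + 0
  T: subtree_size = 1 + 0
  N: subtree_size = 1 + 0
Total subtree size of _3: 5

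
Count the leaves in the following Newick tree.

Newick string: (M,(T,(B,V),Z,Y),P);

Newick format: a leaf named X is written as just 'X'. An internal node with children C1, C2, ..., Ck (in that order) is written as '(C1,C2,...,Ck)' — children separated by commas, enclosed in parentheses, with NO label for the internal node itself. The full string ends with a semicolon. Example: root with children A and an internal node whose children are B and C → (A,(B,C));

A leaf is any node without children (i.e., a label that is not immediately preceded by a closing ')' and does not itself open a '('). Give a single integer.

Answer: 7

Derivation:
Newick: (M,(T,(B,V),Z,Y),P);
Scan left-to-right; a leaf is any maximal label run not followed by '(':
  pos 1: leaf 'M' → count = 1
  pos 4: leaf 'T' → count = 2
  pos 7: leaf 'B' → count = 3
  pos 9: leaf 'V' → count = 4
  pos 12: leaf 'Z' → count = 5
  pos 14: leaf 'Y' → count = 6
  pos 17: leaf 'P' → count = 7
Total leaves: 7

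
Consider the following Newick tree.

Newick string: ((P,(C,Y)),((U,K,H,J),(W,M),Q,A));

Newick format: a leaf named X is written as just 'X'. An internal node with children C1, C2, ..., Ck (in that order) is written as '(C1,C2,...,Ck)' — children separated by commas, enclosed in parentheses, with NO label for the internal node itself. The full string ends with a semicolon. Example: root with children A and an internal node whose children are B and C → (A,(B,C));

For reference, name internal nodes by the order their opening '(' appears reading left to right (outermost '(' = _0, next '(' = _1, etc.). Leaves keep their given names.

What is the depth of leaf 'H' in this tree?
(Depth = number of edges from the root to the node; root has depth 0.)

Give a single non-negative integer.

Newick: ((P,(C,Y)),((U,K,H,J),(W,M),Q,A));
Naming internals by '(' encounter order: outermost '(' = _0, next = _1, ...
Query node: H
Path from root: _0 -> _3 -> _4 -> H
Depth of H: 3 (number of edges from root)

Answer: 3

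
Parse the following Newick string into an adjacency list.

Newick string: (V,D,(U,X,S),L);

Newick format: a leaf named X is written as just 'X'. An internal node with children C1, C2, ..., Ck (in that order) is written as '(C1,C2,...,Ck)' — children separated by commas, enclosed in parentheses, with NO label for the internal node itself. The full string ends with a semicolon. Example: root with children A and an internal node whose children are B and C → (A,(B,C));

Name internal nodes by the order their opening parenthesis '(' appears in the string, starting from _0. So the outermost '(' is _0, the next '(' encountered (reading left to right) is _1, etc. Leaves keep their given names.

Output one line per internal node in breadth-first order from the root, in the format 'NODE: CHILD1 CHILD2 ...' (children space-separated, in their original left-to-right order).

Answer: _0: V D _1 L
_1: U X S

Derivation:
Input: (V,D,(U,X,S),L);
Scanning left-to-right, naming '(' by encounter order:
  pos 0: '(' -> open internal node _0 (depth 1)
  pos 5: '(' -> open internal node _1 (depth 2)
  pos 11: ')' -> close internal node _1 (now at depth 1)
  pos 14: ')' -> close internal node _0 (now at depth 0)
Total internal nodes: 2
BFS adjacency from root:
  _0: V D _1 L
  _1: U X S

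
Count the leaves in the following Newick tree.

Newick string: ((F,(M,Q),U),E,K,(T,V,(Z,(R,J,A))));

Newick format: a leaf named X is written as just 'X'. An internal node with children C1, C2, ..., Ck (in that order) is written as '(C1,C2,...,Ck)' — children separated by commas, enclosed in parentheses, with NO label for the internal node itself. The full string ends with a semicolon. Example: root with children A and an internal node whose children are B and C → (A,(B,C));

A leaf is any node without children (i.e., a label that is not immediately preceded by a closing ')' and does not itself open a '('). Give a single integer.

Answer: 12

Derivation:
Newick: ((F,(M,Q),U),E,K,(T,V,(Z,(R,J,A))));
Scan left-to-right; a leaf is any maximal label run not followed by '(':
  pos 2: leaf 'F' → count = 1
  pos 5: leaf 'M' → count = 2
  pos 7: leaf 'Q' → count = 3
  pos 10: leaf 'U' → count = 4
  pos 13: leaf 'E' → count = 5
  pos 15: leaf 'K' → count = 6
  pos 18: leaf 'T' → count = 7
  pos 20: leaf 'V' → count = 8
  pos 23: leaf 'Z' → count = 9
  pos 26: leaf 'R' → count = 10
  pos 28: leaf 'J' → count = 11
  pos 30: leaf 'A' → count = 12
Total leaves: 12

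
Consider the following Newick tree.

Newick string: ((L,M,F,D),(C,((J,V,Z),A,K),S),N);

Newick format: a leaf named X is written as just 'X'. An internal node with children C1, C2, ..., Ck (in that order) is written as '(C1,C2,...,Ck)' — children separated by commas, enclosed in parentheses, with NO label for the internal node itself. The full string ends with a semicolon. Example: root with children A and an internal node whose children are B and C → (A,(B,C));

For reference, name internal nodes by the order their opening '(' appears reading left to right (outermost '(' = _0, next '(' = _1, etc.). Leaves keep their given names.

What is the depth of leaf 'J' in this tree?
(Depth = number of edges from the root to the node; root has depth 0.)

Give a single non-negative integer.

Answer: 4

Derivation:
Newick: ((L,M,F,D),(C,((J,V,Z),A,K),S),N);
Naming internals by '(' encounter order: outermost '(' = _0, next = _1, ...
Query node: J
Path from root: _0 -> _2 -> _3 -> _4 -> J
Depth of J: 4 (number of edges from root)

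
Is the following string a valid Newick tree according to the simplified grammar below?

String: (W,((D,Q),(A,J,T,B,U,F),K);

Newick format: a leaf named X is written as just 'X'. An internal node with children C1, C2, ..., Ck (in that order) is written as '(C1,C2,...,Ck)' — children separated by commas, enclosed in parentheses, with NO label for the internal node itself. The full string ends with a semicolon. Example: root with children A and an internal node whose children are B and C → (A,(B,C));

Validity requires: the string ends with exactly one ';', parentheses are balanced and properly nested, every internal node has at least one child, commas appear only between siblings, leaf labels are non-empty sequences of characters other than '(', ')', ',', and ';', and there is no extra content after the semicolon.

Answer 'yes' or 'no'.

Answer: no

Derivation:
Input: (W,((D,Q),(A,J,T,B,U,F),K);
Paren balance: 4 '(' vs 3 ')' MISMATCH
Ends with single ';': True
Full parse: FAILS (expected , or ) at pos 26)
Valid: False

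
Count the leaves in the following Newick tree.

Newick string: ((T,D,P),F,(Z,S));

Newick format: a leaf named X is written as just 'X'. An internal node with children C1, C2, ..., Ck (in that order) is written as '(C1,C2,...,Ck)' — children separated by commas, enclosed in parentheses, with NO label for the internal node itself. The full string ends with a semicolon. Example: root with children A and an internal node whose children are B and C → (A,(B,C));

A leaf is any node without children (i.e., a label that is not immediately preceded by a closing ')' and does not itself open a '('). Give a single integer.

Answer: 6

Derivation:
Newick: ((T,D,P),F,(Z,S));
Scan left-to-right; a leaf is any maximal label run not followed by '(':
  pos 2: leaf 'T' → count = 1
  pos 4: leaf 'D' → count = 2
  pos 6: leaf 'P' → count = 3
  pos 9: leaf 'F' → count = 4
  pos 12: leaf 'Z' → count = 5
  pos 14: leaf 'S' → count = 6
Total leaves: 6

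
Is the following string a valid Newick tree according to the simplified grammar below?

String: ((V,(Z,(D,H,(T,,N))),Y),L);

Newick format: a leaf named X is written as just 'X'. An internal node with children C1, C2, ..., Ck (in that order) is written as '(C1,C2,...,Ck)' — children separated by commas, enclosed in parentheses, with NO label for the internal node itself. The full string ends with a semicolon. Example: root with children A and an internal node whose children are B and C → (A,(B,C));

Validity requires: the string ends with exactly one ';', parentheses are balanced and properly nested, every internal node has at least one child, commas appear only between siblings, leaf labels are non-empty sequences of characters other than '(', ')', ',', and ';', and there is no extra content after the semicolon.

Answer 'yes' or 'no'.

Answer: no

Derivation:
Input: ((V,(Z,(D,H,(T,,N))),Y),L);
Paren balance: 5 '(' vs 5 ')' OK
Ends with single ';': True
Full parse: FAILS (empty leaf label at pos 15)
Valid: False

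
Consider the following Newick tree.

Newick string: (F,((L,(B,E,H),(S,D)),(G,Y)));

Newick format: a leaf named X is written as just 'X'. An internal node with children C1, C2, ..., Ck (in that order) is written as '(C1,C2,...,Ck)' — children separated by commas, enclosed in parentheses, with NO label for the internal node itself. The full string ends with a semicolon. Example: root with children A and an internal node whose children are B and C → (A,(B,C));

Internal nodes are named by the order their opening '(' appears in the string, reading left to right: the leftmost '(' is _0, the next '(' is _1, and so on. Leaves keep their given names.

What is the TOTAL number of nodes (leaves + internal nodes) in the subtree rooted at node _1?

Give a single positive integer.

Answer: 13

Derivation:
Newick: (F,((L,(B,E,H),(S,D)),(G,Y)));
Locate _1: it is the '(' at position 3 (the 2nd '(' reading left to right).
Query: subtree rooted at _1
_1: subtree_size = 1 + 12
  _2: subtree_size = 1 + 8
    L: subtree_size = 1 + 0
    _3: subtree_size = 1 + 3
      B: subtree_size = 1 + 0
      E: subtree_size = 1 + 0
      H: subtree_size = 1 + 0
    _4: subtree_size = 1 + 2
      S: subtree_size = 1 + 0
      D: subtree_size = 1 + 0
  _5: subtree_size = 1 + 2
    G: subtree_size = 1 + 0
    Y: subtree_size = 1 + 0
Total subtree size of _1: 13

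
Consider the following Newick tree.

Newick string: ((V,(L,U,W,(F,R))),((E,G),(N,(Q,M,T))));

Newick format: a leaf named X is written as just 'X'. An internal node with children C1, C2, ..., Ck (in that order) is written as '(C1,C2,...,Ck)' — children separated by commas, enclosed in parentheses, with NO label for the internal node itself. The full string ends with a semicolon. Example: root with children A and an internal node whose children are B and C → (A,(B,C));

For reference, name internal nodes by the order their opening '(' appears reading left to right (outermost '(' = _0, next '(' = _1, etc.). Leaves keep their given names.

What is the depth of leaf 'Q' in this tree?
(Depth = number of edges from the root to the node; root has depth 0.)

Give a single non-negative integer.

Answer: 4

Derivation:
Newick: ((V,(L,U,W,(F,R))),((E,G),(N,(Q,M,T))));
Naming internals by '(' encounter order: outermost '(' = _0, next = _1, ...
Query node: Q
Path from root: _0 -> _4 -> _6 -> _7 -> Q
Depth of Q: 4 (number of edges from root)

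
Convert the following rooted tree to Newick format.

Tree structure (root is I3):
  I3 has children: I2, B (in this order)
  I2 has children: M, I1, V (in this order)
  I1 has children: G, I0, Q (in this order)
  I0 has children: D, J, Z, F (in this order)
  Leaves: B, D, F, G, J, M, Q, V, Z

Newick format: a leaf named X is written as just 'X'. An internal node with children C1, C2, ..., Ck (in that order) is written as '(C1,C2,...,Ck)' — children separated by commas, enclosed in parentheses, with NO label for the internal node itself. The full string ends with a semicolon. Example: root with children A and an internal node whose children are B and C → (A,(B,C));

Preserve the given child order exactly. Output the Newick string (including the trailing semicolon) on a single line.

Answer: ((M,(G,(D,J,Z,F),Q),V),B);

Derivation:
internal I3 with children ['I2', 'B']
  internal I2 with children ['M', 'I1', 'V']
    leaf 'M' → 'M'
    internal I1 with children ['G', 'I0', 'Q']
      leaf 'G' → 'G'
      internal I0 with children ['D', 'J', 'Z', 'F']
        leaf 'D' → 'D'
        leaf 'J' → 'J'
        leaf 'Z' → 'Z'
        leaf 'F' → 'F'
      → '(D,J,Z,F)'
      leaf 'Q' → 'Q'
    → '(G,(D,J,Z,F),Q)'
    leaf 'V' → 'V'
  → '(M,(G,(D,J,Z,F),Q),V)'
  leaf 'B' → 'B'
→ '((M,(G,(D,J,Z,F),Q),V),B)'
Final: ((M,(G,(D,J,Z,F),Q),V),B);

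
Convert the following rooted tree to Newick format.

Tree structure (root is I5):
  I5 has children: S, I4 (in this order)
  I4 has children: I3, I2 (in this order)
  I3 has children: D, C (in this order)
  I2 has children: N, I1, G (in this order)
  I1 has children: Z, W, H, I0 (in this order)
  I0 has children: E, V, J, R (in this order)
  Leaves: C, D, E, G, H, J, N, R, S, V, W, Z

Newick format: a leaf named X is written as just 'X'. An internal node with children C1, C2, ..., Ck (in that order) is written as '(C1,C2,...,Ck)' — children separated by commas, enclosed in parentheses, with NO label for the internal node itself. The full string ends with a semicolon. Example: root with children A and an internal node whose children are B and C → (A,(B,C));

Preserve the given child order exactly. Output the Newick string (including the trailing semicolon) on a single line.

Answer: (S,((D,C),(N,(Z,W,H,(E,V,J,R)),G)));

Derivation:
internal I5 with children ['S', 'I4']
  leaf 'S' → 'S'
  internal I4 with children ['I3', 'I2']
    internal I3 with children ['D', 'C']
      leaf 'D' → 'D'
      leaf 'C' → 'C'
    → '(D,C)'
    internal I2 with children ['N', 'I1', 'G']
      leaf 'N' → 'N'
      internal I1 with children ['Z', 'W', 'H', 'I0']
        leaf 'Z' → 'Z'
        leaf 'W' → 'W'
        leaf 'H' → 'H'
        internal I0 with children ['E', 'V', 'J', 'R']
          leaf 'E' → 'E'
          leaf 'V' → 'V'
          leaf 'J' → 'J'
          leaf 'R' → 'R'
        → '(E,V,J,R)'
      → '(Z,W,H,(E,V,J,R))'
      leaf 'G' → 'G'
    → '(N,(Z,W,H,(E,V,J,R)),G)'
  → '((D,C),(N,(Z,W,H,(E,V,J,R)),G))'
→ '(S,((D,C),(N,(Z,W,H,(E,V,J,R)),G)))'
Final: (S,((D,C),(N,(Z,W,H,(E,V,J,R)),G)));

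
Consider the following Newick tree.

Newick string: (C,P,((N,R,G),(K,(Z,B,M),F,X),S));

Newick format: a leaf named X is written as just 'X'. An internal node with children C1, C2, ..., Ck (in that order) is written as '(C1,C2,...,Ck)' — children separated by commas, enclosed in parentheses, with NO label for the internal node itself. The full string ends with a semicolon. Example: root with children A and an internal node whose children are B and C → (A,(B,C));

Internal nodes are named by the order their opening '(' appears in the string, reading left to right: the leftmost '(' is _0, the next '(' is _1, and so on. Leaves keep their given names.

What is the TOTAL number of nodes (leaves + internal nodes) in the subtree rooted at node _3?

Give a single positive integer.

Newick: (C,P,((N,R,G),(K,(Z,B,M),F,X),S));
Locate _3: it is the '(' at position 14 (the 4th '(' reading left to right).
Query: subtree rooted at _3
_3: subtree_size = 1 + 7
  K: subtree_size = 1 + 0
  _4: subtree_size = 1 + 3
    Z: subtree_size = 1 + 0
    B: subtree_size = 1 + 0
    M: subtree_size = 1 + 0
  F: subtree_size = 1 + 0
  X: subtree_size = 1 + 0
Total subtree size of _3: 8

Answer: 8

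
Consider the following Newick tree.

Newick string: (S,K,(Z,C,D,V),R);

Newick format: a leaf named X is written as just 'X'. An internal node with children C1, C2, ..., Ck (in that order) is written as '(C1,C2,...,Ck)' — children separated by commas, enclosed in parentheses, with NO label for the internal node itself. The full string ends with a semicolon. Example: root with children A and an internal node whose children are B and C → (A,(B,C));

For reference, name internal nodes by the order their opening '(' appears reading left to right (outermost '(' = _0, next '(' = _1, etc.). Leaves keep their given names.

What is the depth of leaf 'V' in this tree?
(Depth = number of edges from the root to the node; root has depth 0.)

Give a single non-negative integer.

Answer: 2

Derivation:
Newick: (S,K,(Z,C,D,V),R);
Naming internals by '(' encounter order: outermost '(' = _0, next = _1, ...
Query node: V
Path from root: _0 -> _1 -> V
Depth of V: 2 (number of edges from root)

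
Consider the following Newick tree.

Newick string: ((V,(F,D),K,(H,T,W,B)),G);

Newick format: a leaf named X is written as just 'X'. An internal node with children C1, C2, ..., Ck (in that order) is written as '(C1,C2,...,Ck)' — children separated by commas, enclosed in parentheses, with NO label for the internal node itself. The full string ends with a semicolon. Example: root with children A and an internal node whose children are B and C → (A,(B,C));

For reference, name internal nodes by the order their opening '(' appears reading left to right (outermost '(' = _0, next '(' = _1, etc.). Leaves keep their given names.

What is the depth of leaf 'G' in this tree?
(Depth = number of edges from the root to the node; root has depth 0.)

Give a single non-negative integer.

Newick: ((V,(F,D),K,(H,T,W,B)),G);
Naming internals by '(' encounter order: outermost '(' = _0, next = _1, ...
Query node: G
Path from root: _0 -> G
Depth of G: 1 (number of edges from root)

Answer: 1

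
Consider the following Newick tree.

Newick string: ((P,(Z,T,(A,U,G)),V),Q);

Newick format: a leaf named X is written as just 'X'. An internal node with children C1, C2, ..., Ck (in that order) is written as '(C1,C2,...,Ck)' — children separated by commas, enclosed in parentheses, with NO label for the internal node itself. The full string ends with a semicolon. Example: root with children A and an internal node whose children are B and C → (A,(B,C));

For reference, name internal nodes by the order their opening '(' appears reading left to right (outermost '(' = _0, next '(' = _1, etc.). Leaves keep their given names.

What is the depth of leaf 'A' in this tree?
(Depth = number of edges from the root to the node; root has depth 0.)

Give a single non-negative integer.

Newick: ((P,(Z,T,(A,U,G)),V),Q);
Naming internals by '(' encounter order: outermost '(' = _0, next = _1, ...
Query node: A
Path from root: _0 -> _1 -> _2 -> _3 -> A
Depth of A: 4 (number of edges from root)

Answer: 4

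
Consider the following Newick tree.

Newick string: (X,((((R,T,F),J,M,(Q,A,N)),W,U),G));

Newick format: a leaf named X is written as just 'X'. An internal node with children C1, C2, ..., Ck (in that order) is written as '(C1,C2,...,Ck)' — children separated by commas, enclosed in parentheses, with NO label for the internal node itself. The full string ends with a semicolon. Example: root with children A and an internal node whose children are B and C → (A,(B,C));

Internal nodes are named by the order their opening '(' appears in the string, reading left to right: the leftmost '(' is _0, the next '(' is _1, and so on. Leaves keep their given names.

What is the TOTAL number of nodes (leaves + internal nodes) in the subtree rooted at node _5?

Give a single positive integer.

Answer: 4

Derivation:
Newick: (X,((((R,T,F),J,M,(Q,A,N)),W,U),G));
Locate _5: it is the '(' at position 18 (the 6th '(' reading left to right).
Query: subtree rooted at _5
_5: subtree_size = 1 + 3
  Q: subtree_size = 1 + 0
  A: subtree_size = 1 + 0
  N: subtree_size = 1 + 0
Total subtree size of _5: 4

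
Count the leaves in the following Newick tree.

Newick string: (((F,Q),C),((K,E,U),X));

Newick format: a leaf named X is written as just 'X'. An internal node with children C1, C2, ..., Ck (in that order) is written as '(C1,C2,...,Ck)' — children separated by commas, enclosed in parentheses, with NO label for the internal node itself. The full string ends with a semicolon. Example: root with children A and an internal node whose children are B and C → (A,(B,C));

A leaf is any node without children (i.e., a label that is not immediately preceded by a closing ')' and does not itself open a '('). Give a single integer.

Answer: 7

Derivation:
Newick: (((F,Q),C),((K,E,U),X));
Scan left-to-right; a leaf is any maximal label run not followed by '(':
  pos 3: leaf 'F' → count = 1
  pos 5: leaf 'Q' → count = 2
  pos 8: leaf 'C' → count = 3
  pos 13: leaf 'K' → count = 4
  pos 15: leaf 'E' → count = 5
  pos 17: leaf 'U' → count = 6
  pos 20: leaf 'X' → count = 7
Total leaves: 7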